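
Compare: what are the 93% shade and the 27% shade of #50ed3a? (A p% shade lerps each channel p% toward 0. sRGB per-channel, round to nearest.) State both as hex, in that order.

#50ed3a is rgb(80, 237, 58).
93% shade:
  R: 80 − 74.4 = 5.6 → 6
  G: 237 + 0.93×(0−237) = 237 − 220.41 = 16.59 → 17
  B: 58 + 0.93×(0−58) = 58 − 53.94 = 4.06 → 4
  → #061104
27% shade:
  R: 80 + 0.27×(0−80) = 80 − 21.6 = 58.4 → 58
  G: 237 − 63.99 = 173.01 → 173
  B: 58 − 15.66 = 42.34 → 42
  → #3aad2a

#061104, #3aad2a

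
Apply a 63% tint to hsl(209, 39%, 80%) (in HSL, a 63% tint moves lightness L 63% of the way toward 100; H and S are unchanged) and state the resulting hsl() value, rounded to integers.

L moves 63% from 80 toward 100: 80 + 12.6 = 92.6 → 93.
H and S are unchanged.

hsl(209, 39%, 93%)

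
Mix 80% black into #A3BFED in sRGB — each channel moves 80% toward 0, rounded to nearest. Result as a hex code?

#A3BFED is rgb(163, 191, 237).
Per channel, c → c + 0.8(0 − c):
  R: 163 + 0.8×(0−163) = 163 − 130.4 = 32.6 → 33
  G: 191 + 0.8×(0−191) = 191 − 152.8 = 38.2 → 38
  B: 237 + 0.8×(0−237) = 237 − 189.6 = 47.4 → 47
rgb(33, 38, 47) = #21262F.

#21262F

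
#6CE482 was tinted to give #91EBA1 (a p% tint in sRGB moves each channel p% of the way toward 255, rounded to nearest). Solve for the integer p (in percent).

#6CE482 is rgb(108, 228, 130); #91EBA1 is rgb(145, 235, 161).
On the R channel (widest range): 145 ≈ 108 + (p/100)(255 − 108), so p ≈ 100×(145 − 108)/(255 − 108) = 3700/147 = 25.17.
p = 25 reproduces all three channels after rounding.

25%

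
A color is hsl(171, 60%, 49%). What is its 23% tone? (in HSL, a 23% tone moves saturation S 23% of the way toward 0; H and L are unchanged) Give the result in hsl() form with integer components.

hsl(171, 46%, 49%)

S moves 23% from 60 toward 0: 60 − 13.8 = 46.2 → 46.
H and L are unchanged.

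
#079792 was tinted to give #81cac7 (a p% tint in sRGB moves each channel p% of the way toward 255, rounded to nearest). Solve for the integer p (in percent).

#079792 is rgb(7, 151, 146); #81cac7 is rgb(129, 202, 199).
On the R channel (widest range): 129 ≈ 7 + (p/100)(255 − 7), so p ≈ 100×(129 − 7)/(255 − 7) = 12200/248 = 49.19.
p = 49 reproduces all three channels after rounding.

49%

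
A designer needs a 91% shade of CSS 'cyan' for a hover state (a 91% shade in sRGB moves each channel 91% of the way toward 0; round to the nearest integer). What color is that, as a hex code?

CSS cyan is rgb(0, 255, 255).
Lerp each channel 91% toward 0:
  R: 0 + 0.91×(0−0) = 0 + 0 = 0 → 0
  G: 255 + 0.91×(0−255) = 255 − 232.05 = 22.95 → 23
  B: 255 + 0.91×(0−255) = 255 − 232.05 = 22.95 → 23
rgb(0, 23, 23) = #001717.

#001717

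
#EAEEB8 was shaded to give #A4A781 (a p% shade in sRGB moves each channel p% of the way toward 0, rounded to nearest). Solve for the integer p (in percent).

#EAEEB8 is rgb(234, 238, 184); #A4A781 is rgb(164, 167, 129).
On the G channel (widest range): 167 ≈ 238 + (p/100)(0 − 238), so p ≈ 100×(167 − 238)/(0 − 238) = -7100/-238 = 29.83.
p = 30 reproduces all three channels after rounding.

30%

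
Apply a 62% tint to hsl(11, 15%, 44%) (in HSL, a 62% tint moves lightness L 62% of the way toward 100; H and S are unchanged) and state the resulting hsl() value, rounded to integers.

L moves 62% from 44 toward 100: 44 + 34.72 = 78.72 → 79.
H and S are unchanged.

hsl(11, 15%, 79%)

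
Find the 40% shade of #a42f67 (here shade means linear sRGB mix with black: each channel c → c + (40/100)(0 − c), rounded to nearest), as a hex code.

#a42f67 is rgb(164, 47, 103).
Per channel, c → c + 0.4(0 − c):
  R: 164 − 65.6 = 98.4 → 98
  G: 47 − 18.8 = 28.2 → 28
  B: 103 − 41.2 = 61.8 → 62
rgb(98, 28, 62) = #621c3e.

#621c3e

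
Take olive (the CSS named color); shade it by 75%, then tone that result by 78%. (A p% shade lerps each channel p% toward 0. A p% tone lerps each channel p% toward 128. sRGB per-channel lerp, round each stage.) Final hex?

CSS olive is rgb(128, 128, 0).
Per channel, c → c + 0.75(0 − c):
  R: 128 − 96 = 32 → 32
  G: 128 + 0.75×(0−128) = 128 − 96 = 32 → 32
  B: 0 + 0.75×(0−0) = 0 + 0 = 0 → 0
After the shade: rgb(32, 32, 0) = #202000.
Lerp each channel 78% toward 128:
  R: 32 + 0.78×(128−32) = 32 + 74.88 = 106.88 → 107
  G: 32 + 0.78×(128−32) = 32 + 74.88 = 106.88 → 107
  B: 0 + 99.84 = 99.84 → 100
rgb(107, 107, 100) = #6B6B64.

#6B6B64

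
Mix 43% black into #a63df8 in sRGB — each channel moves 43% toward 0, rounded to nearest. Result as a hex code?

#a63df8 is rgb(166, 61, 248).
Lerp each channel 43% toward 0:
  R: 166 + 0.43×(0−166) = 166 − 71.38 = 94.62 → 95
  G: 61 + 0.43×(0−61) = 61 − 26.23 = 34.77 → 35
  B: 248 + 0.43×(0−248) = 248 − 106.64 = 141.36 → 141
rgb(95, 35, 141) = #5f238d.

#5f238d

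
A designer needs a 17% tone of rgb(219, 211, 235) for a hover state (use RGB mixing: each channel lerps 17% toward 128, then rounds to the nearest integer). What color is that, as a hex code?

#ccc5d9

Per channel, c → c + 0.17(128 − c):
  R: 219 + 0.17×(128−219) = 219 − 15.47 = 203.53 → 204
  G: 211 + 0.17×(128−211) = 211 − 14.11 = 196.89 → 197
  B: 235 + 0.17×(128−235) = 235 − 18.19 = 216.81 → 217
rgb(204, 197, 217) = #ccc5d9.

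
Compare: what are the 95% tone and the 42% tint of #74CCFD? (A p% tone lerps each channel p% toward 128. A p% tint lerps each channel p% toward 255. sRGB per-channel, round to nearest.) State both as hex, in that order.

#74CCFD is rgb(116, 204, 253).
95% tone:
  R: 116 + 11.4 = 127.4 → 127
  G: 204 − 72.2 = 131.8 → 132
  B: 253 + 0.95×(128−253) = 253 − 118.75 = 134.25 → 134
  → #7F8486
42% tint:
  R: 116 + 0.42×(255−116) = 116 + 58.38 = 174.38 → 174
  G: 204 + 21.42 = 225.42 → 225
  B: 253 + 0.84 = 253.84 → 254
  → #AEE1FE

#7F8486, #AEE1FE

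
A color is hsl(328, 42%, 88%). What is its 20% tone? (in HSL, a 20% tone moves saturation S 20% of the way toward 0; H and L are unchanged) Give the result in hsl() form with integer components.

hsl(328, 34%, 88%)

S moves 20% from 42 toward 0: 42 − 8.4 = 33.6 → 34.
H and L are unchanged.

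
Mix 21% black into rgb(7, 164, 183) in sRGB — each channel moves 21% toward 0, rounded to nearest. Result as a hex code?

Per channel, c → c + 0.21(0 − c):
  R: 7 − 1.47 = 5.53 → 6
  G: 164 − 34.44 = 129.56 → 130
  B: 183 + 0.21×(0−183) = 183 − 38.43 = 144.57 → 145
rgb(6, 130, 145) = #068291.

#068291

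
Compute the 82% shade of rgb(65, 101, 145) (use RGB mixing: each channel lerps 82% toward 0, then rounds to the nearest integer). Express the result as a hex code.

#0C121A

Lerp each channel 82% toward 0:
  R: 65 − 53.3 = 11.7 → 12
  G: 101 + 0.82×(0−101) = 101 − 82.82 = 18.18 → 18
  B: 145 + 0.82×(0−145) = 145 − 118.9 = 26.1 → 26
rgb(12, 18, 26) = #0C121A.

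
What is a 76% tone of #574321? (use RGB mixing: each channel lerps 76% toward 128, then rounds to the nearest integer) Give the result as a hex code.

#767169

#574321 is rgb(87, 67, 33).
Lerp each channel 76% toward 128:
  R: 87 + 0.76×(128−87) = 87 + 31.16 = 118.16 → 118
  G: 67 + 0.76×(128−67) = 67 + 46.36 = 113.36 → 113
  B: 33 + 72.2 = 105.2 → 105
rgb(118, 113, 105) = #767169.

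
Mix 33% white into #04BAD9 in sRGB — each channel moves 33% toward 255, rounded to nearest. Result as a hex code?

#04BAD9 is rgb(4, 186, 217).
A 33% tint moves each channel 33% toward 255:
  R: 4 + 0.33×(255−4) = 4 + 82.83 = 86.83 → 87
  G: 186 + 0.33×(255−186) = 186 + 22.77 = 208.77 → 209
  B: 217 + 0.33×(255−217) = 217 + 12.54 = 229.54 → 230
rgb(87, 209, 230) = #57D1E6.

#57D1E6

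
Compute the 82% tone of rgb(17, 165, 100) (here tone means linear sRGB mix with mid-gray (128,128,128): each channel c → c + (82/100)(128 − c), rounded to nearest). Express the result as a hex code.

Lerp each channel 82% toward 128:
  R: 17 + 0.82×(128−17) = 17 + 91.02 = 108.02 → 108
  G: 165 + 0.82×(128−165) = 165 − 30.34 = 134.66 → 135
  B: 100 + 0.82×(128−100) = 100 + 22.96 = 122.96 → 123
rgb(108, 135, 123) = #6C877B.

#6C877B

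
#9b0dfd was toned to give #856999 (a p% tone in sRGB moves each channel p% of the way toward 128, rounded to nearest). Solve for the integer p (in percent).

80%

#9b0dfd is rgb(155, 13, 253); #856999 is rgb(133, 105, 153).
On the B channel (widest range): 153 ≈ 253 + (p/100)(128 − 253), so p ≈ 100×(153 − 253)/(128 − 253) = -10000/-125 = 80.00.
p = 80 reproduces all three channels after rounding.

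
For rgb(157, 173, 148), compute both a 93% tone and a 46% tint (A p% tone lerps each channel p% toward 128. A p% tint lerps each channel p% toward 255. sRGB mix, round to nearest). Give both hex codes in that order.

#828381, #CAD3C5

93% tone:
  R: 157 + 0.93×(128−157) = 157 − 26.97 = 130.03 → 130
  G: 173 − 41.85 = 131.15 → 131
  B: 148 − 18.6 = 129.4 → 129
  → #828381
46% tint:
  R: 157 + 0.46×(255−157) = 157 + 45.08 = 202.08 → 202
  G: 173 + 0.46×(255−173) = 173 + 37.72 = 210.72 → 211
  B: 148 + 0.46×(255−148) = 148 + 49.22 = 197.22 → 197
  → #CAD3C5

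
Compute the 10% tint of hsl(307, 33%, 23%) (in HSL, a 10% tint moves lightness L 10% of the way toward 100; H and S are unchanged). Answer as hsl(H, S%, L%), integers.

L moves 10% from 23 toward 100: 23 + 7.7 = 30.7 → 31.
H and S are unchanged.

hsl(307, 33%, 31%)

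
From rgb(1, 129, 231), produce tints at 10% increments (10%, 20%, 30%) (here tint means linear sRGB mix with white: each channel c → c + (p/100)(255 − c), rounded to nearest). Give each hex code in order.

10%: (1 + 25.4 = 26.4→26, 129 + 12.6 = 141.6→142, 231 + 2.4 = 233.4→233) → #1a8ee9
20%: (1 + 50.8 = 51.8→52, 129 + 25.2 = 154.2→154, 231 + 4.8 = 235.8→236) → #349aec
30%: (1 + 76.2 = 77.2→77, 129 + 37.8 = 166.8→167, 231 + 7.2 = 238.2→238) → #4da7ee

#1a8ee9, #349aec, #4da7ee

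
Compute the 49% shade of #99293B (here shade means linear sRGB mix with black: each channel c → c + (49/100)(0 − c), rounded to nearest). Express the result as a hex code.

#4E151E

#99293B is rgb(153, 41, 59).
Per channel, c → c + 0.49(0 − c):
  R: 153 − 74.97 = 78.03 → 78
  G: 41 − 20.09 = 20.91 → 21
  B: 59 + 0.49×(0−59) = 59 − 28.91 = 30.09 → 30
rgb(78, 21, 30) = #4E151E.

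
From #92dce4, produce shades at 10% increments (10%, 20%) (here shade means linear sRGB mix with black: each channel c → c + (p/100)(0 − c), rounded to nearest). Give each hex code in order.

#83c6cd, #75b0b6

#92dce4 is rgb(146, 220, 228).
10%: (146 − 14.6 = 131.4→131, 220 − 22 = 198→198, 228 − 22.8 = 205.2→205) → #83c6cd
20%: (146 − 29.2 = 116.8→117, 220 − 44 = 176→176, 228 − 45.6 = 182.4→182) → #75b0b6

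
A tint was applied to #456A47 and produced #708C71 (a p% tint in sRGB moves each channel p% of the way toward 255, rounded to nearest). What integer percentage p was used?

#456A47 is rgb(69, 106, 71); #708C71 is rgb(112, 140, 113).
On the R channel (widest range): 112 ≈ 69 + (p/100)(255 − 69), so p ≈ 100×(112 − 69)/(255 − 69) = 4300/186 = 23.12.
p = 23 reproduces all three channels after rounding.

23%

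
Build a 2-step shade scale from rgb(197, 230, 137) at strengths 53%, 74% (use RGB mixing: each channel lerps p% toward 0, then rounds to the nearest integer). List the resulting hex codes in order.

#5d6c40, #333c24

53%: (197 − 104.41 = 92.59→93, 230 − 121.9 = 108.1→108, 137 − 72.61 = 64.39→64) → #5d6c40
74%: (197 − 145.78 = 51.22→51, 230 − 170.2 = 59.8→60, 137 − 101.38 = 35.62→36) → #333c24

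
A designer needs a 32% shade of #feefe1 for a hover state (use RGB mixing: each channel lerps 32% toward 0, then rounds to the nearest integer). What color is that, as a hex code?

#feefe1 is rgb(254, 239, 225).
Per channel, c → c + 0.32(0 − c):
  R: 254 + 0.32×(0−254) = 254 − 81.28 = 172.72 → 173
  G: 239 − 76.48 = 162.52 → 163
  B: 225 − 72 = 153 → 153
rgb(173, 163, 153) = #ada399.

#ada399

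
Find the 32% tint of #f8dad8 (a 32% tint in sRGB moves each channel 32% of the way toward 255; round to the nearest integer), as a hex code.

#fae6e4

#f8dad8 is rgb(248, 218, 216).
Per channel, c → c + 0.32(255 − c):
  R: 248 + 2.24 = 250.24 → 250
  G: 218 + 11.84 = 229.84 → 230
  B: 216 + 0.32×(255−216) = 216 + 12.48 = 228.48 → 228
rgb(250, 230, 228) = #fae6e4.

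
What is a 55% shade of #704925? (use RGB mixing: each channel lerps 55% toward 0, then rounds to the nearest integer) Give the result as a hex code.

#322111

#704925 is rgb(112, 73, 37).
Per channel, c → c + 0.55(0 − c):
  R: 112 + 0.55×(0−112) = 112 − 61.6 = 50.4 → 50
  G: 73 + 0.55×(0−73) = 73 − 40.15 = 32.85 → 33
  B: 37 + 0.55×(0−37) = 37 − 20.35 = 16.65 → 17
rgb(50, 33, 17) = #322111.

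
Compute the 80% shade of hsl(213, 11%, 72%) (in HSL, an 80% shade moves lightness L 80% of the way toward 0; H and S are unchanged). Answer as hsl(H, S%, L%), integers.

hsl(213, 11%, 14%)

L moves 80% from 72 toward 0: 72 − 57.6 = 14.4 → 14.
H and S are unchanged.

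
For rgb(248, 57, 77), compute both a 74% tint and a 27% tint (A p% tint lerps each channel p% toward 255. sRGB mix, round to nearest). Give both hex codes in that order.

74% tint:
  R: 248 + 0.74×(255−248) = 248 + 5.18 = 253.18 → 253
  G: 57 + 0.74×(255−57) = 57 + 146.52 = 203.52 → 204
  B: 77 + 131.72 = 208.72 → 209
  → #fdccd1
27% tint:
  R: 248 + 0.27×(255−248) = 248 + 1.89 = 249.89 → 250
  G: 57 + 0.27×(255−57) = 57 + 53.46 = 110.46 → 110
  B: 77 + 0.27×(255−77) = 77 + 48.06 = 125.06 → 125
  → #fa6e7d

#fdccd1, #fa6e7d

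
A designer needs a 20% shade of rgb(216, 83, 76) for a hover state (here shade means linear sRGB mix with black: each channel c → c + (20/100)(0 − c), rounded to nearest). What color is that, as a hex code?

A 20% shade moves each channel 20% toward 0:
  R: 216 − 43.2 = 172.8 → 173
  G: 83 − 16.6 = 66.4 → 66
  B: 76 + 0.2×(0−76) = 76 − 15.2 = 60.8 → 61
rgb(173, 66, 61) = #ad423d.

#ad423d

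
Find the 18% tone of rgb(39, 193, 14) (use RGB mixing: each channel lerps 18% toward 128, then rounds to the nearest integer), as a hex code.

#37b523

Lerp each channel 18% toward 128:
  R: 39 + 0.18×(128−39) = 39 + 16.02 = 55.02 → 55
  G: 193 + 0.18×(128−193) = 193 − 11.7 = 181.3 → 181
  B: 14 + 20.52 = 34.52 → 35
rgb(55, 181, 35) = #37b523.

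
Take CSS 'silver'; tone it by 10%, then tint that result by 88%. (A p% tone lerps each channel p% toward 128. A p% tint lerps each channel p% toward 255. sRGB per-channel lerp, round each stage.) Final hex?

CSS silver is rgb(192, 192, 192).
Per channel, c → c + 0.1(128 − c):
  R: 192 + 0.1×(128−192) = 192 − 6.4 = 185.6 → 186
  G: 192 − 6.4 = 185.6 → 186
  B: 192 + 0.1×(128−192) = 192 − 6.4 = 185.6 → 186
After the tone: rgb(186, 186, 186) = #bababa.
An 88% tint moves each channel 88% toward 255:
  R: 186 + 0.88×(255−186) = 186 + 60.72 = 246.72 → 247
  G: 186 + 0.88×(255−186) = 186 + 60.72 = 246.72 → 247
  B: 186 + 0.88×(255−186) = 186 + 60.72 = 246.72 → 247
rgb(247, 247, 247) = #f7f7f7.

#f7f7f7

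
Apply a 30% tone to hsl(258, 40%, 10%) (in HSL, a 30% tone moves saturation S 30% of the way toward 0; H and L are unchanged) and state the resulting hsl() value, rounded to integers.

hsl(258, 28%, 10%)

S moves 30% from 40 toward 0: 40 − 12 = 28 → 28.
H and L are unchanged.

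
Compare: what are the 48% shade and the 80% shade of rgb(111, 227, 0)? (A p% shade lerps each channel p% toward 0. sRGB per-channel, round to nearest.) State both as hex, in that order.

#3A7600, #162D00

48% shade:
  R: 111 + 0.48×(0−111) = 111 − 53.28 = 57.72 → 58
  G: 227 + 0.48×(0−227) = 227 − 108.96 = 118.04 → 118
  B: 0 + 0 = 0 → 0
  → #3A7600
80% shade:
  R: 111 − 88.8 = 22.2 → 22
  G: 227 + 0.8×(0−227) = 227 − 181.6 = 45.4 → 45
  B: 0 + 0 = 0 → 0
  → #162D00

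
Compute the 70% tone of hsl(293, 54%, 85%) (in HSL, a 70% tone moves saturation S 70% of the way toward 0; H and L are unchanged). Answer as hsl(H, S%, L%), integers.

S moves 70% from 54 toward 0: 54 − 37.8 = 16.2 → 16.
H and L are unchanged.

hsl(293, 16%, 85%)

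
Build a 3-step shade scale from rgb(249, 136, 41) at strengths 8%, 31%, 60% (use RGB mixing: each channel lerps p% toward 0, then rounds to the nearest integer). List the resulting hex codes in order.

8%: (249 − 19.92 = 229.08→229, 136 − 10.88 = 125.12→125, 41 − 3.28 = 37.72→38) → #E57D26
31%: (249 − 77.19 = 171.81→172, 136 − 42.16 = 93.84→94, 41 − 12.71 = 28.29→28) → #AC5E1C
60%: (249 − 149.4 = 99.6→100, 136 − 81.6 = 54.4→54, 41 − 24.6 = 16.4→16) → #643610

#E57D26, #AC5E1C, #643610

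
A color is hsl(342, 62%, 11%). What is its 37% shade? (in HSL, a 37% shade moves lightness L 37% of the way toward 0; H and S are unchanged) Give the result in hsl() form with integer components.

L moves 37% from 11 toward 0: 11 − 4.07 = 6.93 → 7.
H and S are unchanged.

hsl(342, 62%, 7%)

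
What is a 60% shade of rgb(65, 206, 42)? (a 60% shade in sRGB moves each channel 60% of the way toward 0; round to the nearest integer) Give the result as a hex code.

#1A5211

Per channel, c → c + 0.6(0 − c):
  R: 65 + 0.6×(0−65) = 65 − 39 = 26 → 26
  G: 206 − 123.6 = 82.4 → 82
  B: 42 + 0.6×(0−42) = 42 − 25.2 = 16.8 → 17
rgb(26, 82, 17) = #1A5211.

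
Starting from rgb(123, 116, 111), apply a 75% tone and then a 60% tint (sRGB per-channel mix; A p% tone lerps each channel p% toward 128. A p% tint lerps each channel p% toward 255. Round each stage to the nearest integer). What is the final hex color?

Lerp each channel 75% toward 128:
  R: 123 + 0.75×(128−123) = 123 + 3.75 = 126.75 → 127
  G: 116 + 9 = 125 → 125
  B: 111 + 0.75×(128−111) = 111 + 12.75 = 123.75 → 124
After the tone: rgb(127, 125, 124) = #7f7d7c.
A 60% tint moves each channel 60% toward 255:
  R: 127 + 76.8 = 203.8 → 204
  G: 125 + 78 = 203 → 203
  B: 124 + 78.6 = 202.6 → 203
rgb(204, 203, 203) = #cccbcb.

#cccbcb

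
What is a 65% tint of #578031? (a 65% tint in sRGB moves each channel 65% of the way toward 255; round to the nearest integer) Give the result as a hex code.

#C4D3B7

#578031 is rgb(87, 128, 49).
Lerp each channel 65% toward 255:
  R: 87 + 0.65×(255−87) = 87 + 109.2 = 196.2 → 196
  G: 128 + 82.55 = 210.55 → 211
  B: 49 + 133.9 = 182.9 → 183
rgb(196, 211, 183) = #C4D3B7.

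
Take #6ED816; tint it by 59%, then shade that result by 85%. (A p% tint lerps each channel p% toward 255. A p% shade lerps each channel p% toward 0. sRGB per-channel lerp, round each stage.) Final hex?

#6ED816 is rgb(110, 216, 22).
Lerp each channel 59% toward 255:
  R: 110 + 0.59×(255−110) = 110 + 85.55 = 195.55 → 196
  G: 216 + 0.59×(255−216) = 216 + 23.01 = 239.01 → 239
  B: 22 + 137.47 = 159.47 → 159
After the tint: rgb(196, 239, 159) = #C4EF9F.
Per channel, c → c + 0.85(0 − c):
  R: 196 + 0.85×(0−196) = 196 − 166.6 = 29.4 → 29
  G: 239 − 203.15 = 35.85 → 36
  B: 159 + 0.85×(0−159) = 159 − 135.15 = 23.85 → 24
rgb(29, 36, 24) = #1D2418.

#1D2418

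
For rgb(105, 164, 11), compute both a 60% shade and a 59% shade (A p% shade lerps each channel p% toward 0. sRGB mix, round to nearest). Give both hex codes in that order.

60% shade:
  R: 105 + 0.6×(0−105) = 105 − 63 = 42 → 42
  G: 164 + 0.6×(0−164) = 164 − 98.4 = 65.6 → 66
  B: 11 + 0.6×(0−11) = 11 − 6.6 = 4.4 → 4
  → #2A4204
59% shade:
  R: 105 − 61.95 = 43.05 → 43
  G: 164 − 96.76 = 67.24 → 67
  B: 11 − 6.49 = 4.51 → 5
  → #2B4305

#2A4204, #2B4305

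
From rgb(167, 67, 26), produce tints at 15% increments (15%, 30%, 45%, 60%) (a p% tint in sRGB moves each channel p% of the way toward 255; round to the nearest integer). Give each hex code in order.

15%: (167 + 13.2 = 180.2→180, 67 + 28.2 = 95.2→95, 26 + 34.35 = 60.35→60) → #b45f3c
30%: (167 + 26.4 = 193.4→193, 67 + 56.4 = 123.4→123, 26 + 68.7 = 94.7→95) → #c17b5f
45%: (167 + 39.6 = 206.6→207, 67 + 84.6 = 151.6→152, 26 + 103.05 = 129.05→129) → #cf9881
60%: (167 + 52.8 = 219.8→220, 67 + 112.8 = 179.8→180, 26 + 137.4 = 163.4→163) → #dcb4a3

#b45f3c, #c17b5f, #cf9881, #dcb4a3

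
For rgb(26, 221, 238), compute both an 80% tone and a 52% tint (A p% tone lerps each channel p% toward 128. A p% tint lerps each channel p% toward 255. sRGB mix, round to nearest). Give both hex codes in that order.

#6c9396, #91eff7

80% tone:
  R: 26 + 81.6 = 107.6 → 108
  G: 221 + 0.8×(128−221) = 221 − 74.4 = 146.6 → 147
  B: 238 + 0.8×(128−238) = 238 − 88 = 150 → 150
  → #6c9396
52% tint:
  R: 26 + 0.52×(255−26) = 26 + 119.08 = 145.08 → 145
  G: 221 + 0.52×(255−221) = 221 + 17.68 = 238.68 → 239
  B: 238 + 0.52×(255−238) = 238 + 8.84 = 246.84 → 247
  → #91eff7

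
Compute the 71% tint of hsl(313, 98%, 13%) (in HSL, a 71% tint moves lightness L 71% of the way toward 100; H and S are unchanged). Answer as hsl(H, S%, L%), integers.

hsl(313, 98%, 75%)

L moves 71% from 13 toward 100: 13 + 61.77 = 74.77 → 75.
H and S are unchanged.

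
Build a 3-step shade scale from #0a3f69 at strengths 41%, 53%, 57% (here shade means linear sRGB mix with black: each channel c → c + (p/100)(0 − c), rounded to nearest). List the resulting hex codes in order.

#06253e, #051e31, #041b2d

#0a3f69 is rgb(10, 63, 105).
41%: (10 − 4.1 = 5.9→6, 63 − 25.83 = 37.17→37, 105 − 43.05 = 61.95→62) → #06253e
53%: (10 − 5.3 = 4.7→5, 63 − 33.39 = 29.61→30, 105 − 55.65 = 49.35→49) → #051e31
57%: (10 − 5.7 = 4.3→4, 63 − 35.91 = 27.09→27, 105 − 59.85 = 45.15→45) → #041b2d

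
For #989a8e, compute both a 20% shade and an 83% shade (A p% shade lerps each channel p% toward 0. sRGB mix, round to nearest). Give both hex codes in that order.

#7a7b72, #1a1a18

#989a8e is rgb(152, 154, 142).
20% shade:
  R: 152 + 0.2×(0−152) = 152 − 30.4 = 121.6 → 122
  G: 154 − 30.8 = 123.2 → 123
  B: 142 + 0.2×(0−142) = 142 − 28.4 = 113.6 → 114
  → #7a7b72
83% shade:
  R: 152 + 0.83×(0−152) = 152 − 126.16 = 25.84 → 26
  G: 154 + 0.83×(0−154) = 154 − 127.82 = 26.18 → 26
  B: 142 + 0.83×(0−142) = 142 − 117.86 = 24.14 → 24
  → #1a1a18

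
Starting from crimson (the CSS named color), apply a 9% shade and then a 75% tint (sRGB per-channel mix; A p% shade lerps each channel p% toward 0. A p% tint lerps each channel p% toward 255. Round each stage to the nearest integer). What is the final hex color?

CSS crimson is rgb(220, 20, 60).
Per channel, c → c + 0.09(0 − c):
  R: 220 − 19.8 = 200.2 → 200
  G: 20 + 0.09×(0−20) = 20 − 1.8 = 18.2 → 18
  B: 60 + 0.09×(0−60) = 60 − 5.4 = 54.6 → 55
After the shade: rgb(200, 18, 55) = #C81237.
Per channel, c → c + 0.75(255 − c):
  R: 200 + 0.75×(255−200) = 200 + 41.25 = 241.25 → 241
  G: 18 + 0.75×(255−18) = 18 + 177.75 = 195.75 → 196
  B: 55 + 0.75×(255−55) = 55 + 150 = 205 → 205
rgb(241, 196, 205) = #F1C4CD.

#F1C4CD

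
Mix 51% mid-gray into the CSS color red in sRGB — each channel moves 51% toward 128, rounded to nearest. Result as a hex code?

CSS red is rgb(255, 0, 0).
A 51% tone moves each channel 51% toward 128:
  R: 255 + 0.51×(128−255) = 255 − 64.77 = 190.23 → 190
  G: 0 + 0.51×(128−0) = 0 + 65.28 = 65.28 → 65
  B: 0 + 65.28 = 65.28 → 65
rgb(190, 65, 65) = #be4141.

#be4141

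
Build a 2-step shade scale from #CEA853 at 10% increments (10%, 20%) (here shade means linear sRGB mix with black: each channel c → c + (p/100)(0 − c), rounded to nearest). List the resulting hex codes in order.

#CEA853 is rgb(206, 168, 83).
10%: (206 − 20.6 = 185.4→185, 168 − 16.8 = 151.2→151, 83 − 8.3 = 74.7→75) → #B9974B
20%: (206 − 41.2 = 164.8→165, 168 − 33.6 = 134.4→134, 83 − 16.6 = 66.4→66) → #A58642

#B9974B, #A58642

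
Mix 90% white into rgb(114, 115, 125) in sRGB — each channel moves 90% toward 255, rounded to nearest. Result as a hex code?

#F1F1F2

Lerp each channel 90% toward 255:
  R: 114 + 126.9 = 240.9 → 241
  G: 115 + 0.9×(255−115) = 115 + 126 = 241 → 241
  B: 125 + 117 = 242 → 242
rgb(241, 241, 242) = #F1F1F2.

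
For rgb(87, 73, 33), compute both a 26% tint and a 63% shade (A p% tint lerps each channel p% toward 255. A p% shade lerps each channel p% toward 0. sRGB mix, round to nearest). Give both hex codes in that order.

26% tint:
  R: 87 + 43.68 = 130.68 → 131
  G: 73 + 0.26×(255−73) = 73 + 47.32 = 120.32 → 120
  B: 33 + 57.72 = 90.72 → 91
  → #83785b
63% shade:
  R: 87 − 54.81 = 32.19 → 32
  G: 73 + 0.63×(0−73) = 73 − 45.99 = 27.01 → 27
  B: 33 − 20.79 = 12.21 → 12
  → #201b0c

#83785b, #201b0c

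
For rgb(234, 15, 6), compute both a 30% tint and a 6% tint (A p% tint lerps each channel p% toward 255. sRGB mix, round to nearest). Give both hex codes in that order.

30% tint:
  R: 234 + 6.3 = 240.3 → 240
  G: 15 + 0.3×(255−15) = 15 + 72 = 87 → 87
  B: 6 + 0.3×(255−6) = 6 + 74.7 = 80.7 → 81
  → #f05751
6% tint:
  R: 234 + 1.26 = 235.26 → 235
  G: 15 + 14.4 = 29.4 → 29
  B: 6 + 14.94 = 20.94 → 21
  → #eb1d15

#f05751, #eb1d15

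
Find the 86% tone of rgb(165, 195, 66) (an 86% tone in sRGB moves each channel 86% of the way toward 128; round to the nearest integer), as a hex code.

#858977

Per channel, c → c + 0.86(128 − c):
  R: 165 + 0.86×(128−165) = 165 − 31.82 = 133.18 → 133
  G: 195 + 0.86×(128−195) = 195 − 57.62 = 137.38 → 137
  B: 66 + 53.32 = 119.32 → 119
rgb(133, 137, 119) = #858977.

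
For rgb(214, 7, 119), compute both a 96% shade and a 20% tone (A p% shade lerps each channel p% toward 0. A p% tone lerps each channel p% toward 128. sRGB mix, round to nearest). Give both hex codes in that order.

#090005, #C51F79

96% shade:
  R: 214 + 0.96×(0−214) = 214 − 205.44 = 8.56 → 9
  G: 7 − 6.72 = 0.28 → 0
  B: 119 − 114.24 = 4.76 → 5
  → #090005
20% tone:
  R: 214 + 0.2×(128−214) = 214 − 17.2 = 196.8 → 197
  G: 7 + 0.2×(128−7) = 7 + 24.2 = 31.2 → 31
  B: 119 + 1.8 = 120.8 → 121
  → #C51F79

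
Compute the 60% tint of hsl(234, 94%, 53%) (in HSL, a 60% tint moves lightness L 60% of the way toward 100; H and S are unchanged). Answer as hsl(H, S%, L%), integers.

L moves 60% from 53 toward 100: 53 + 28.2 = 81.2 → 81.
H and S are unchanged.

hsl(234, 94%, 81%)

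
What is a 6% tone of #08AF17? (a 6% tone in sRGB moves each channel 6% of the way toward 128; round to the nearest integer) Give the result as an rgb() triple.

rgb(15, 172, 29)

#08AF17 is rgb(8, 175, 23).
Per channel, c → c + 0.06(128 − c):
  R: 8 + 0.06×(128−8) = 8 + 7.2 = 15.2 → 15
  G: 175 − 2.82 = 172.18 → 172
  B: 23 + 0.06×(128−23) = 23 + 6.3 = 29.3 → 29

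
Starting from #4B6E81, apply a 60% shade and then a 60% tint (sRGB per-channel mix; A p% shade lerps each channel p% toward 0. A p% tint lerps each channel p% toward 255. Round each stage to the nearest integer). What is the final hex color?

#A5ABAE

#4B6E81 is rgb(75, 110, 129).
Lerp each channel 60% toward 0:
  R: 75 − 45 = 30 → 30
  G: 110 + 0.6×(0−110) = 110 − 66 = 44 → 44
  B: 129 − 77.4 = 51.6 → 52
After the shade: rgb(30, 44, 52) = #1E2C34.
A 60% tint moves each channel 60% toward 255:
  R: 30 + 0.6×(255−30) = 30 + 135 = 165 → 165
  G: 44 + 0.6×(255−44) = 44 + 126.6 = 170.6 → 171
  B: 52 + 0.6×(255−52) = 52 + 121.8 = 173.8 → 174
rgb(165, 171, 174) = #A5ABAE.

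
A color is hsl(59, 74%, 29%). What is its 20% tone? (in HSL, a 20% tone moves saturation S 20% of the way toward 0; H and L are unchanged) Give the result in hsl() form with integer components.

hsl(59, 59%, 29%)

S moves 20% from 74 toward 0: 74 − 14.8 = 59.2 → 59.
H and L are unchanged.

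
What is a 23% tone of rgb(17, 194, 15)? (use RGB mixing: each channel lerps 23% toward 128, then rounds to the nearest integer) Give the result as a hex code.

Per channel, c → c + 0.23(128 − c):
  R: 17 + 0.23×(128−17) = 17 + 25.53 = 42.53 → 43
  G: 194 + 0.23×(128−194) = 194 − 15.18 = 178.82 → 179
  B: 15 + 25.99 = 40.99 → 41
rgb(43, 179, 41) = #2BB329.

#2BB329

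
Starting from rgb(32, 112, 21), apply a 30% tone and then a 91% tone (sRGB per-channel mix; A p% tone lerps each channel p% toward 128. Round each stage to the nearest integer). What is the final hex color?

#7A7F79

A 30% tone moves each channel 30% toward 128:
  R: 32 + 28.8 = 60.8 → 61
  G: 112 + 0.3×(128−112) = 112 + 4.8 = 116.8 → 117
  B: 21 + 0.3×(128−21) = 21 + 32.1 = 53.1 → 53
After the tone: rgb(61, 117, 53) = #3D7535.
A 91% tone moves each channel 91% toward 128:
  R: 61 + 60.97 = 121.97 → 122
  G: 117 + 10.01 = 127.01 → 127
  B: 53 + 68.25 = 121.25 → 121
rgb(122, 127, 121) = #7A7F79.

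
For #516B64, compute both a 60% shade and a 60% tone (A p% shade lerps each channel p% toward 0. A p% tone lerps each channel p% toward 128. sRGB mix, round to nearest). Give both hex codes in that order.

#516B64 is rgb(81, 107, 100).
60% shade:
  R: 81 + 0.6×(0−81) = 81 − 48.6 = 32.4 → 32
  G: 107 + 0.6×(0−107) = 107 − 64.2 = 42.8 → 43
  B: 100 + 0.6×(0−100) = 100 − 60 = 40 → 40
  → #202B28
60% tone:
  R: 81 + 28.2 = 109.2 → 109
  G: 107 + 0.6×(128−107) = 107 + 12.6 = 119.6 → 120
  B: 100 + 0.6×(128−100) = 100 + 16.8 = 116.8 → 117
  → #6D7875

#202B28, #6D7875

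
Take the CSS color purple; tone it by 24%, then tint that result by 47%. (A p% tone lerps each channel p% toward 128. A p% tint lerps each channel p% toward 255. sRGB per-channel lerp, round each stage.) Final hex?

CSS purple is rgb(128, 0, 128).
Per channel, c → c + 0.24(128 − c):
  R: 128 + 0.24×(128−128) = 128 + 0 = 128 → 128
  G: 0 + 0.24×(128−0) = 0 + 30.72 = 30.72 → 31
  B: 128 + 0.24×(128−128) = 128 + 0 = 128 → 128
After the tone: rgb(128, 31, 128) = #801F80.
Per channel, c → c + 0.47(255 − c):
  R: 128 + 0.47×(255−128) = 128 + 59.69 = 187.69 → 188
  G: 31 + 0.47×(255−31) = 31 + 105.28 = 136.28 → 136
  B: 128 + 0.47×(255−128) = 128 + 59.69 = 187.69 → 188
rgb(188, 136, 188) = #BC88BC.

#BC88BC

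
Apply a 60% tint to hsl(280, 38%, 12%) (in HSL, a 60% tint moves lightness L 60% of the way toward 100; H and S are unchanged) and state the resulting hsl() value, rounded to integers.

hsl(280, 38%, 65%)

L moves 60% from 12 toward 100: 12 + 52.8 = 64.8 → 65.
H and S are unchanged.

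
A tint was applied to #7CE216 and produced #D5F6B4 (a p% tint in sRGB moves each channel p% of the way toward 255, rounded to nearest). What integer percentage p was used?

#7CE216 is rgb(124, 226, 22); #D5F6B4 is rgb(213, 246, 180).
On the B channel (widest range): 180 ≈ 22 + (p/100)(255 − 22), so p ≈ 100×(180 − 22)/(255 − 22) = 15800/233 = 67.81.
p = 68 reproduces all three channels after rounding.

68%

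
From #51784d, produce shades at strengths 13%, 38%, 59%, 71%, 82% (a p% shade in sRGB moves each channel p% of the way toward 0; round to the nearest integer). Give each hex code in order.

#51784d is rgb(81, 120, 77).
13%: (81 − 10.53 = 70.47→70, 120 − 15.6 = 104.4→104, 77 − 10.01 = 66.99→67) → #466843
38%: (81 − 30.78 = 50.22→50, 120 − 45.6 = 74.4→74, 77 − 29.26 = 47.74→48) → #324a30
59%: (81 − 47.79 = 33.21→33, 120 − 70.8 = 49.2→49, 77 − 45.43 = 31.57→32) → #213120
71%: (81 − 57.51 = 23.49→23, 120 − 85.2 = 34.8→35, 77 − 54.67 = 22.33→22) → #172316
82%: (81 − 66.42 = 14.58→15, 120 − 98.4 = 21.6→22, 77 − 63.14 = 13.86→14) → #0f160e

#466843, #324a30, #213120, #172316, #0f160e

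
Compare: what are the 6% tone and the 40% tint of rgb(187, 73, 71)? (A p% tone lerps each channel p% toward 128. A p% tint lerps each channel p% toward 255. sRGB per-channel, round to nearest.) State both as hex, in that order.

6% tone:
  R: 187 + 0.06×(128−187) = 187 − 3.54 = 183.46 → 183
  G: 73 + 0.06×(128−73) = 73 + 3.3 = 76.3 → 76
  B: 71 + 0.06×(128−71) = 71 + 3.42 = 74.42 → 74
  → #b74c4a
40% tint:
  R: 187 + 27.2 = 214.2 → 214
  G: 73 + 72.8 = 145.8 → 146
  B: 71 + 73.6 = 144.6 → 145
  → #d69291

#b74c4a, #d69291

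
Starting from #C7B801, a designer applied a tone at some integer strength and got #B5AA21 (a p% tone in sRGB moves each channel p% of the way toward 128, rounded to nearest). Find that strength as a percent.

#C7B801 is rgb(199, 184, 1); #B5AA21 is rgb(181, 170, 33).
On the B channel (widest range): 33 ≈ 1 + (p/100)(128 − 1), so p ≈ 100×(33 − 1)/(128 − 1) = 3200/127 = 25.20.
p = 25 reproduces all three channels after rounding.

25%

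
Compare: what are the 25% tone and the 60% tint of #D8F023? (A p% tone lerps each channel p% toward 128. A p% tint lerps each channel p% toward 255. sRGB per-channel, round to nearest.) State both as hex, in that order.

#D8F023 is rgb(216, 240, 35).
25% tone:
  R: 216 + 0.25×(128−216) = 216 − 22 = 194 → 194
  G: 240 − 28 = 212 → 212
  B: 35 + 0.25×(128−35) = 35 + 23.25 = 58.25 → 58
  → #C2D43A
60% tint:
  R: 216 + 0.6×(255−216) = 216 + 23.4 = 239.4 → 239
  G: 240 + 9 = 249 → 249
  B: 35 + 0.6×(255−35) = 35 + 132 = 167 → 167
  → #EFF9A7

#C2D43A, #EFF9A7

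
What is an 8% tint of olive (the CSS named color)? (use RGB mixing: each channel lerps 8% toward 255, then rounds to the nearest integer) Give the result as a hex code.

#8a8a14

CSS olive is rgb(128, 128, 0).
An 8% tint moves each channel 8% toward 255:
  R: 128 + 10.16 = 138.16 → 138
  G: 128 + 0.08×(255−128) = 128 + 10.16 = 138.16 → 138
  B: 0 + 0.08×(255−0) = 0 + 20.4 = 20.4 → 20
rgb(138, 138, 20) = #8a8a14.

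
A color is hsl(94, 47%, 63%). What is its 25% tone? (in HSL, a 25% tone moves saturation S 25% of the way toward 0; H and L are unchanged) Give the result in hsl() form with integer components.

hsl(94, 35%, 63%)

S moves 25% from 47 toward 0: 47 − 11.75 = 35.25 → 35.
H and L are unchanged.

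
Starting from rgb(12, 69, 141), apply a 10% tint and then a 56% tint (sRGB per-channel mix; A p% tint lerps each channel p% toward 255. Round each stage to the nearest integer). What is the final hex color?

#9FB6D2

Per channel, c → c + 0.1(255 − c):
  R: 12 + 0.1×(255−12) = 12 + 24.3 = 36.3 → 36
  G: 69 + 0.1×(255−69) = 69 + 18.6 = 87.6 → 88
  B: 141 + 11.4 = 152.4 → 152
After the tint: rgb(36, 88, 152) = #245898.
Per channel, c → c + 0.56(255 − c):
  R: 36 + 0.56×(255−36) = 36 + 122.64 = 158.64 → 159
  G: 88 + 0.56×(255−88) = 88 + 93.52 = 181.52 → 182
  B: 152 + 0.56×(255−152) = 152 + 57.68 = 209.68 → 210
rgb(159, 182, 210) = #9FB6D2.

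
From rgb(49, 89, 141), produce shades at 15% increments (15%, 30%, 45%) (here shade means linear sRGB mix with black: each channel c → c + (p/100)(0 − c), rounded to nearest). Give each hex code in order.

#2A4C78, #223E63, #1B314E

15%: (49 − 7.35 = 41.65→42, 89 − 13.35 = 75.65→76, 141 − 21.15 = 119.85→120) → #2A4C78
30%: (49 − 14.7 = 34.3→34, 89 − 26.7 = 62.3→62, 141 − 42.3 = 98.7→99) → #223E63
45%: (49 − 22.05 = 26.95→27, 89 − 40.05 = 48.95→49, 141 − 63.45 = 77.55→78) → #1B314E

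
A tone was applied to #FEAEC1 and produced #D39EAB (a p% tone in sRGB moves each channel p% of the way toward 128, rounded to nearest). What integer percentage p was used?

34%

#FEAEC1 is rgb(254, 174, 193); #D39EAB is rgb(211, 158, 171).
On the R channel (widest range): 211 ≈ 254 + (p/100)(128 − 254), so p ≈ 100×(211 − 254)/(128 − 254) = -4300/-126 = 34.13.
p = 34 reproduces all three channels after rounding.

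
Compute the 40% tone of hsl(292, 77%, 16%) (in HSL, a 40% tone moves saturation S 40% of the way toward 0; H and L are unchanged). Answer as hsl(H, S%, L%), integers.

hsl(292, 46%, 16%)

S moves 40% from 77 toward 0: 77 − 30.8 = 46.2 → 46.
H and L are unchanged.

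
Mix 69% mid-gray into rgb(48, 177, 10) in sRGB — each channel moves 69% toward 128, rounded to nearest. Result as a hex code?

#678F5B

Per channel, c → c + 0.69(128 − c):
  R: 48 + 0.69×(128−48) = 48 + 55.2 = 103.2 → 103
  G: 177 + 0.69×(128−177) = 177 − 33.81 = 143.19 → 143
  B: 10 + 0.69×(128−10) = 10 + 81.42 = 91.42 → 91
rgb(103, 143, 91) = #678F5B.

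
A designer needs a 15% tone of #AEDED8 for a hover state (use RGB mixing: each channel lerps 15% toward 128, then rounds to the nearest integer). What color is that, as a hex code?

#AEDED8 is rgb(174, 222, 216).
Per channel, c → c + 0.15(128 − c):
  R: 174 + 0.15×(128−174) = 174 − 6.9 = 167.1 → 167
  G: 222 + 0.15×(128−222) = 222 − 14.1 = 207.9 → 208
  B: 216 + 0.15×(128−216) = 216 − 13.2 = 202.8 → 203
rgb(167, 208, 203) = #A7D0CB.

#A7D0CB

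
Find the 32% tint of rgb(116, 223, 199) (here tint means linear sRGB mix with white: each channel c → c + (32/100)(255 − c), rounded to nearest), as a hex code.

A 32% tint moves each channel 32% toward 255:
  R: 116 + 0.32×(255−116) = 116 + 44.48 = 160.48 → 160
  G: 223 + 10.24 = 233.24 → 233
  B: 199 + 0.32×(255−199) = 199 + 17.92 = 216.92 → 217
rgb(160, 233, 217) = #a0e9d9.

#a0e9d9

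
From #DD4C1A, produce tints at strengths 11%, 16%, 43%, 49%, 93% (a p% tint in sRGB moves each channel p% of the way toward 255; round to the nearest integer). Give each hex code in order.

#E16033, #E2693F, #EC997C, #EEA48A, #FDF2EF

#DD4C1A is rgb(221, 76, 26).
11%: (221 + 3.74 = 224.74→225, 76 + 19.69 = 95.69→96, 26 + 25.19 = 51.19→51) → #E16033
16%: (221 + 5.44 = 226.44→226, 76 + 28.64 = 104.64→105, 26 + 36.64 = 62.64→63) → #E2693F
43%: (221 + 14.62 = 235.62→236, 76 + 76.97 = 152.97→153, 26 + 98.47 = 124.47→124) → #EC997C
49%: (221 + 16.66 = 237.66→238, 76 + 87.71 = 163.71→164, 26 + 112.21 = 138.21→138) → #EEA48A
93%: (221 + 31.62 = 252.62→253, 76 + 166.47 = 242.47→242, 26 + 212.97 = 238.97→239) → #FDF2EF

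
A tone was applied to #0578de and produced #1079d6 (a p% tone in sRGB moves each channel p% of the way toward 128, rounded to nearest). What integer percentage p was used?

#0578de is rgb(5, 120, 222); #1079d6 is rgb(16, 121, 214).
On the R channel (widest range): 16 ≈ 5 + (p/100)(128 − 5), so p ≈ 100×(16 − 5)/(128 − 5) = 1100/123 = 8.94.
p = 9 reproduces all three channels after rounding.

9%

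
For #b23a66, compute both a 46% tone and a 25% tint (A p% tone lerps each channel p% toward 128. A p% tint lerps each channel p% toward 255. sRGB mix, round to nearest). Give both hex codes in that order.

#9b5a72, #c56b8c

#b23a66 is rgb(178, 58, 102).
46% tone:
  R: 178 − 23 = 155 → 155
  G: 58 + 0.46×(128−58) = 58 + 32.2 = 90.2 → 90
  B: 102 + 0.46×(128−102) = 102 + 11.96 = 113.96 → 114
  → #9b5a72
25% tint:
  R: 178 + 19.25 = 197.25 → 197
  G: 58 + 0.25×(255−58) = 58 + 49.25 = 107.25 → 107
  B: 102 + 38.25 = 140.25 → 140
  → #c56b8c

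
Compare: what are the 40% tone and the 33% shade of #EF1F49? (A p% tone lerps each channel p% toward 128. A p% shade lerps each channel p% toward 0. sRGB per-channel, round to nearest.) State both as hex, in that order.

#EF1F49 is rgb(239, 31, 73).
40% tone:
  R: 239 + 0.4×(128−239) = 239 − 44.4 = 194.6 → 195
  G: 31 + 0.4×(128−31) = 31 + 38.8 = 69.8 → 70
  B: 73 + 0.4×(128−73) = 73 + 22 = 95 → 95
  → #C3465F
33% shade:
  R: 239 − 78.87 = 160.13 → 160
  G: 31 + 0.33×(0−31) = 31 − 10.23 = 20.77 → 21
  B: 73 − 24.09 = 48.91 → 49
  → #A01531

#C3465F, #A01531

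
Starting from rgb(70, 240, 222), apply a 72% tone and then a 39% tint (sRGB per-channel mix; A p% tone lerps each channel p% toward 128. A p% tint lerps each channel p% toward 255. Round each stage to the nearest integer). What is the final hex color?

#A8C4C1

Lerp each channel 72% toward 128:
  R: 70 + 41.76 = 111.76 → 112
  G: 240 + 0.72×(128−240) = 240 − 80.64 = 159.36 → 159
  B: 222 + 0.72×(128−222) = 222 − 67.68 = 154.32 → 154
After the tone: rgb(112, 159, 154) = #709F9A.
Lerp each channel 39% toward 255:
  R: 112 + 55.77 = 167.77 → 168
  G: 159 + 0.39×(255−159) = 159 + 37.44 = 196.44 → 196
  B: 154 + 0.39×(255−154) = 154 + 39.39 = 193.39 → 193
rgb(168, 196, 193) = #A8C4C1.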